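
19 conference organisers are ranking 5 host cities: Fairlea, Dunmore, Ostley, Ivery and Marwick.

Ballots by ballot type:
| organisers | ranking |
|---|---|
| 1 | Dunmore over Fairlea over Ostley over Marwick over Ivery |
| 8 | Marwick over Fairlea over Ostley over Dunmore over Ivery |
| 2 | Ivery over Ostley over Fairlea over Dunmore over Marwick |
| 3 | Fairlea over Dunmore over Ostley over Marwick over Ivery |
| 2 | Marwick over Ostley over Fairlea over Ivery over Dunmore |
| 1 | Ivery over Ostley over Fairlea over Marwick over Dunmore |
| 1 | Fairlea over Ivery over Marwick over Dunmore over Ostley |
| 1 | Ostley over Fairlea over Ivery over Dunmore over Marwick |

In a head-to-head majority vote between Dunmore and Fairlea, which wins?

Ballots ranking Dunmore above Fairlea: 1.
Ballots ranking Fairlea above Dunmore: 19 − 1 = 18.
Fairlea wins the head-to-head 18–1.

Fairlea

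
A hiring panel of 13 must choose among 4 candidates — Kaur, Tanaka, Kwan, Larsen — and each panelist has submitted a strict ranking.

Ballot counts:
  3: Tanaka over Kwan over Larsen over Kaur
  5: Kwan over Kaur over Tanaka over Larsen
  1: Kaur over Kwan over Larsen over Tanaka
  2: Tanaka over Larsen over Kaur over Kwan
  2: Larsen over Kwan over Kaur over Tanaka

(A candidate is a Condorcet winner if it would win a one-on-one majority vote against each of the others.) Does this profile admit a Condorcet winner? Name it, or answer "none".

Check each pair by majority over 13 ballots:
Kaur vs Tanaka: Kaur, 8–5.
Kaur vs Kwan: Kwan wins 10–3.
Kaur vs Larsen: Larsen, 7–6.
Tanaka vs Kwan: 5 to 8, Kwan.
Tanaka vs Larsen: 10 to 3, Tanaka.
Kwan–Larsen: Kwan 9–4.
Kwan wins every pairwise contest, so Kwan is the Condorcet winner.

Kwan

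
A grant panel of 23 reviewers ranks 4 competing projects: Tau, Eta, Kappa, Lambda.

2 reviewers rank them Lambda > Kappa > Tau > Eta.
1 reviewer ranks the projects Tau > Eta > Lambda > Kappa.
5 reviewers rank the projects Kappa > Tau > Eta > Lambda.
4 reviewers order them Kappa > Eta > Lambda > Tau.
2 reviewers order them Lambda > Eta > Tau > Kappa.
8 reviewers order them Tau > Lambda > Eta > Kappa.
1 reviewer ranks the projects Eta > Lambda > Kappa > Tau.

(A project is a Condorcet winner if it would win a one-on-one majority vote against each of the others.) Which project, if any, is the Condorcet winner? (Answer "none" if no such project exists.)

none

Head-to-head results (23 reviewers):
Tau vs Eta: 16 to 7, Tau.
Tau vs Kappa: 1+2+8 = 11 for Tau, 12 for Kappa — Kappa by 12–11.
Tau vs Lambda: Tau is ranked higher on 1+5+8 = 14 ballots, Lambda on 9. Tau wins 14–9.
Eta vs Kappa: 1+2+8+1 = 12 for Eta, 11 for Kappa — Eta by 12–11.
Eta vs Lambda: 11 to 12, Lambda.
Kappa vs Lambda: Kappa is ranked higher on 5+4 = 9 ballots, Lambda on 14. Lambda wins 14–9.
No project is unbeaten: Tau loses to Kappa; Eta loses to Tau; Kappa loses to Eta; Lambda loses to Tau. In particular Tau > Eta > Kappa > Tau is a majority cycle — no Condorcet winner exists.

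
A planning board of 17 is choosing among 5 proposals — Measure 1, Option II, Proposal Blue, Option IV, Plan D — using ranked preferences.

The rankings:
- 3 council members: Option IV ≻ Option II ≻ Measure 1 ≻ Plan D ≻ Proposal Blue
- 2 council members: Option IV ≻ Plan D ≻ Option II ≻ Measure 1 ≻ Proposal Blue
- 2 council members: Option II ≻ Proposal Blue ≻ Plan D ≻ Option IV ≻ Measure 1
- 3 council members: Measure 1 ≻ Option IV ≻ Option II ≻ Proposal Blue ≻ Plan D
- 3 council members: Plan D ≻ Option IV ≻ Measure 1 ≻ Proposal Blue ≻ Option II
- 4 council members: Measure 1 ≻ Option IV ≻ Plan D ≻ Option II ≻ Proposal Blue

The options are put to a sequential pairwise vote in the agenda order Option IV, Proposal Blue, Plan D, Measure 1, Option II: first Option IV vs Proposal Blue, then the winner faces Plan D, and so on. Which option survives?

Round 1: Option IV vs Proposal Blue — 15–2, Option IV advances.
Round 2: Option IV vs Plan D — 12–5, Option IV advances.
Round 3: Option IV vs Measure 1 — 10–7, Option IV advances.
Round 4: Option IV vs Option II — 15–2, Option IV advances.
The agenda winner is Option IV.

Option IV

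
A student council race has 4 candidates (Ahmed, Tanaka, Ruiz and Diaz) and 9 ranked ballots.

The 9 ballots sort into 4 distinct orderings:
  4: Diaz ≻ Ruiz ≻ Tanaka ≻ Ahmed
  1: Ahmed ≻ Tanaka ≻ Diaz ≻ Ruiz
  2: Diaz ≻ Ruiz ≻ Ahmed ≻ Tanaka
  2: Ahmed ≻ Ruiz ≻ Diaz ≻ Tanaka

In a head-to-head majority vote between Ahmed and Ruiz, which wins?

Ballots ranking Ahmed above Ruiz: 1 + 2 = 3.
Ballots ranking Ruiz above Ahmed: 9 − 3 = 6.
Ruiz wins the head-to-head 6–3.

Ruiz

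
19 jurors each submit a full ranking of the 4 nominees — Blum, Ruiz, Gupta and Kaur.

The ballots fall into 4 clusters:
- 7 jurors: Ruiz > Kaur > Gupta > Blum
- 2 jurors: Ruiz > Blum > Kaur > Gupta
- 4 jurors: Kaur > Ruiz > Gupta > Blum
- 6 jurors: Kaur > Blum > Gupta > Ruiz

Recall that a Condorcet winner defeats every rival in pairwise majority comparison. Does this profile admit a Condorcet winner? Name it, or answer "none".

Head-to-head results (19 jurors):
Blum vs Ruiz: Ruiz wins 13–6.
Blum vs Gupta: Gupta wins 11–8.
Blum vs Kaur: Blum is ranked higher on 2 ballots, Kaur on 17. Kaur wins 17–2.
Ruiz vs Gupta: Ruiz wins 13–6.
Ruiz–Kaur: Kaur 10–9.
Gupta vs Kaur: 0 to 19, Kaur.
Only Kaur has no losses; Kaur is the Condorcet winner.

Kaur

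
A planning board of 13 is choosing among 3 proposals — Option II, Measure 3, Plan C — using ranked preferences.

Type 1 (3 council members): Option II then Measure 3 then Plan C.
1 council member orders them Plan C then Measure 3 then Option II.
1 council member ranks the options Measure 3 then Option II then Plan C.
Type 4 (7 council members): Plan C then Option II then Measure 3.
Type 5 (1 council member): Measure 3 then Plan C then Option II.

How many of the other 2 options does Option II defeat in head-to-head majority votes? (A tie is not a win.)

1

Option II against each rival (13 council members):
Option II–Measure 3: Option II 10–3.
Option II vs Plan C: Option II is ranked higher on 3+1 = 4 ballots, Plan C on 9. Plan C wins 9–4.
Option II beats Measure 3; loses to Plan C — 1 pairwise win.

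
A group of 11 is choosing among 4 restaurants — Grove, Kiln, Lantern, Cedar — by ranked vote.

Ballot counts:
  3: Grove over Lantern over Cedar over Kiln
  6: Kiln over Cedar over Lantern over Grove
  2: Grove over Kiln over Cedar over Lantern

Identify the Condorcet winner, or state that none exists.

Head-to-head results (11 friends):
Grove vs Kiln: Kiln, 6–5.
Grove vs Lantern: Lantern, 6–5.
Grove vs Cedar: Cedar wins 6–5.
Kiln–Lantern: Kiln 8–3.
Kiln vs Cedar: Kiln, 8–3.
Lantern vs Cedar: Cedar, 8–3.
Kiln defeats every rival head-to-head and is the Condorcet winner.

Kiln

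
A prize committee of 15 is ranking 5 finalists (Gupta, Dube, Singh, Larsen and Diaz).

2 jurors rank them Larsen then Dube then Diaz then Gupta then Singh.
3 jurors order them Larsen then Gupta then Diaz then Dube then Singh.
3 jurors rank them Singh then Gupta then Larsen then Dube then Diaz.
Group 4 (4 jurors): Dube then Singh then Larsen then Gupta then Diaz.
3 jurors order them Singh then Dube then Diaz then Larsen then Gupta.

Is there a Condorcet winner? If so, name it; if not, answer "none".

none

Head-to-head results (15 jurors):
Gupta–Dube: Dube 9–6.
Gupta–Singh: Singh 10–5.
Gupta vs Larsen: Larsen, 12–3.
Gupta–Diaz: Gupta 10–5.
Dube–Singh: Dube 9–6.
Dube–Larsen: Larsen 8–7.
Dube vs Diaz: Dube wins 12–3.
Singh vs Larsen: Singh wins 10–5.
Singh vs Diaz: Singh, 10–5.
Larsen vs Diaz: Larsen wins 12–3.
No nominee is unbeaten: Gupta loses to Dube; Dube loses to Larsen; Singh loses to Dube; Larsen loses to Singh; Diaz loses to Gupta. In particular Dube beats Singh beats Larsen beats Dube is a majority cycle — no Condorcet winner exists.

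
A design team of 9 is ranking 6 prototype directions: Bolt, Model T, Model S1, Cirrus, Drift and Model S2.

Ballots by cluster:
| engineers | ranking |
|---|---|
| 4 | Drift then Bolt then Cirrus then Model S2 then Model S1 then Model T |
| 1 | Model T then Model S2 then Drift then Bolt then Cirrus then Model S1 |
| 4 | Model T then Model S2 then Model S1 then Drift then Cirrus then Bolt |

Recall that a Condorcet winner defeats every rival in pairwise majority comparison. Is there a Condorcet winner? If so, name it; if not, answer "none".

Model T

Check each pair by majority over 9 ballots:
Bolt–Model T: Model T 5–4.
Bolt vs Model S1: Bolt, 5–4.
Bolt vs Cirrus: Bolt, 5–4.
Bolt vs Drift: Drift wins 9–0.
Bolt–Model S2: Model S2 5–4.
Model T vs Model S1: Model T wins 5–4.
Model T–Cirrus: Model T 5–4.
Model T vs Drift: Model T, 5–4.
Model T–Model S2: Model T 5–4.
Model S1–Cirrus: Cirrus 5–4.
Model S1–Drift: Drift 5–4.
Model S1 vs Model S2: Model S2, 9–0.
Cirrus vs Drift: Drift, 9–0.
Cirrus–Model S2: Model S2 5–4.
Drift–Model S2: Model S2 5–4.
Only Model T has no losses; Model T is the Condorcet winner.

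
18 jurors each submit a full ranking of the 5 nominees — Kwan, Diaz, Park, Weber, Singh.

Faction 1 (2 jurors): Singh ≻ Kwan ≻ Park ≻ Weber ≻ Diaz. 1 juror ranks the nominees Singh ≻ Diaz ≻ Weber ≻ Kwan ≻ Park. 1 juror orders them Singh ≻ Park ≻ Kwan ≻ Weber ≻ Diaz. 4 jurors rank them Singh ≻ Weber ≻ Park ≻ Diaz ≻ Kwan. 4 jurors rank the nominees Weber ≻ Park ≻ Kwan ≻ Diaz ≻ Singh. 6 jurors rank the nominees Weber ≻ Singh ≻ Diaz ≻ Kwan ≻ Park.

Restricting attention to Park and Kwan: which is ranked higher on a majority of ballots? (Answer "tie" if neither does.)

tie

Ballots ranking Park above Kwan: 1 + 4 + 4 = 9.
Ballots ranking Kwan above Park: 18 − 9 = 9.
9–9: the pair ties.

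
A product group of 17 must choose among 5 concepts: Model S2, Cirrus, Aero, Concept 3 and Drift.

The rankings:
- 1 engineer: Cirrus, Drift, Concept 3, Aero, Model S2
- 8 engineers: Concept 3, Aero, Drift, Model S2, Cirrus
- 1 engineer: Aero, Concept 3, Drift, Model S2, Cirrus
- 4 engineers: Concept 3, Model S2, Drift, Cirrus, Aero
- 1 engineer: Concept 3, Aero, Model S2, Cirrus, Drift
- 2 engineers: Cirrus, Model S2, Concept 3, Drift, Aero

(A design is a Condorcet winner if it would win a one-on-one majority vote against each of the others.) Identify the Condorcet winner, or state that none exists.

Concept 3

Check each pair by majority over 17 ballots:
Model S2 vs Cirrus: Model S2 is ranked higher on 8+1+4+1 = 14 ballots, Cirrus on 3. Model S2 wins 14–3.
Model S2 vs Aero: Model S2 is ranked higher on 4+2 = 6 ballots, Aero on 11. Aero wins 11–6.
Model S2 vs Concept 3: 2 to 15, Concept 3.
Model S2 vs Drift: 7 to 10, Drift.
Cirrus vs Aero: 1+4+2 = 7 for Cirrus, 10 for Aero — Aero by 10–7.
Cirrus vs Concept 3: Cirrus is ranked higher on 1+2 = 3 ballots, Concept 3 on 14. Concept 3 wins 14–3.
Cirrus vs Drift: 1+1+2 = 4 for Cirrus, 13 for Drift — Drift by 13–4.
Aero vs Concept 3: 1 for Aero, 16 for Concept 3 — Concept 3 by 16–1.
Aero vs Drift: 8+1+1 = 10 for Aero, 7 for Drift — Aero by 10–7.
Concept 3 vs Drift: 8+1+4+1+2 = 16 for Concept 3, 1 for Drift — Concept 3 by 16–1.
Concept 3 wins every pairwise contest, so Concept 3 is the Condorcet winner.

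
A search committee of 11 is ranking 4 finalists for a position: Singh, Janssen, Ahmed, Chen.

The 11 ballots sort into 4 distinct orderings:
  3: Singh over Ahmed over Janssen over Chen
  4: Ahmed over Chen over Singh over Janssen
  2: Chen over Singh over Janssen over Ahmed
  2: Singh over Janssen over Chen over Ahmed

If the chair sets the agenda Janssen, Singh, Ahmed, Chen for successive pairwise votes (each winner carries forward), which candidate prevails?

Chen

Round 1: Janssen vs Singh — 0–11, Singh advances.
Round 2: Singh vs Ahmed — 7–4, Singh advances.
Round 3: Singh vs Chen — 5–6, Chen advances.
Chen survives the agenda.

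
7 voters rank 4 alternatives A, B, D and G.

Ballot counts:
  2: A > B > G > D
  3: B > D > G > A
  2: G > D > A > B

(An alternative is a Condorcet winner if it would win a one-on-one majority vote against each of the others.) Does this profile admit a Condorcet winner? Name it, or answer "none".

Head-to-head results (7 voters):
A vs B: A preferred on 2+2 = 4 ballots; A wins 4–3.
A vs D: 2 to 5, D.
A vs G: 2 to 5, G.
B vs D: B preferred on 2+3 = 5 ballots; B wins 5–2.
B vs G: B preferred on 2+3 = 5 ballots; B wins 5–2.
D vs G: 3 to 4, G.
Each alternative drops at least one matchup (A loses to D; B loses to A; D loses to B; G loses to B); the cycle A > B > D > A rules out a Condorcet winner.

none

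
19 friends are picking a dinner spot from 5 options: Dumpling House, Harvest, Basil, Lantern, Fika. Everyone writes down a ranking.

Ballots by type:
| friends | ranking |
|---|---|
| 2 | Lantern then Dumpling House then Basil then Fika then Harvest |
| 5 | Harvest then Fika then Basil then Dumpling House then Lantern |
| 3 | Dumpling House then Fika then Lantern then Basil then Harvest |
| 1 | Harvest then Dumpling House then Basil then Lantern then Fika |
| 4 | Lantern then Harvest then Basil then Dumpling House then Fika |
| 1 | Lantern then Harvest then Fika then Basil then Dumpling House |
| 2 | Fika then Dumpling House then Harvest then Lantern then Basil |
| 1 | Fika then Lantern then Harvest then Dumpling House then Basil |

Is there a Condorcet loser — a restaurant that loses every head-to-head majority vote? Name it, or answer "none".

none

Head-to-head results (19 friends):
Dumpling House vs Harvest: 2+3+2 = 7 for Dumpling House, 12 for Harvest — Harvest by 12–7.
Dumpling House vs Basil: Dumpling House preferred on 2+3+1+2+1 = 9 ballots; Basil wins 10–9.
Dumpling House–Lantern: Dumpling House 11–8.
Dumpling House–Fika: Dumpling House 10–9.
Harvest vs Basil: Harvest, 14–5.
Harvest vs Lantern: Lantern wins 11–8.
Harvest vs Fika: 11 to 8, Harvest.
Basil vs Lantern: Basil preferred on 5+1 = 6 ballots; Lantern wins 13–6.
Basil vs Fika: 2+1+4 = 7 for Basil, 12 for Fika — Fika by 12–7.
Lantern vs Fika: Lantern is ranked higher on 2+1+4+1 = 8 ballots, Fika on 11. Fika wins 11–8.
Every restaurant wins at least one matchup (Dumpling House beats Lantern; Harvest beats Dumpling House; Basil beats Dumpling House; Lantern beats Harvest; Fika beats Basil), so there is no Condorcet loser.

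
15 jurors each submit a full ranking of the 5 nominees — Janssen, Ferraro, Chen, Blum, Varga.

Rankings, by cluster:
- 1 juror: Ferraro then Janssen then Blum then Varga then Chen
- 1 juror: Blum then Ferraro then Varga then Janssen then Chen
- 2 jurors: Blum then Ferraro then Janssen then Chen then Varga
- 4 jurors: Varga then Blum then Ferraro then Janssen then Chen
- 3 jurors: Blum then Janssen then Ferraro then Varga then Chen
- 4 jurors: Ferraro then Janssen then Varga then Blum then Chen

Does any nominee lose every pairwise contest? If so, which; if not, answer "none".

Chen

Pairwise majorities:
Janssen vs Ferraro: Ferraro wins 12–3.
Janssen vs Chen: Janssen preferred on 1+1+2+4+3+4 = 15 ballots; Janssen wins 15–0.
Janssen vs Blum: Janssen is ranked higher on 1+4 = 5 ballots, Blum on 10. Blum wins 10–5.
Janssen vs Varga: Janssen, 10–5.
Ferraro vs Chen: 1+1+2+4+3+4 = 15 for Ferraro, 0 for Chen — Ferraro by 15–0.
Ferraro vs Blum: Blum, 10–5.
Ferraro vs Varga: Ferraro preferred on 1+1+2+3+4 = 11 ballots; Ferraro wins 11–4.
Chen vs Blum: Blum, 15–0.
Chen vs Varga: Varga wins 13–2.
Blum–Varga: Varga 8–7.
Chen loses to every other nominee — it is the Condorcet loser.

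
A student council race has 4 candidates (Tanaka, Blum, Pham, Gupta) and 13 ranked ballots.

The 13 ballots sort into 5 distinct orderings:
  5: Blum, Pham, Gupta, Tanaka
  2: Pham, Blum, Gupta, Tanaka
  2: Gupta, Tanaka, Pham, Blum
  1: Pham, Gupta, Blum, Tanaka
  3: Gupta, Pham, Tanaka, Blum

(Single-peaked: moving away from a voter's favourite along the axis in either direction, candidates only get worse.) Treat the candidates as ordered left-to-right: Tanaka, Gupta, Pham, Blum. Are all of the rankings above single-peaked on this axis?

Axis positions: Tanaka=1, Gupta=2, Pham=3, Blum=4.
Type 1 (peak Blum at position 4): ranking walks positions 4-3-2-1, expanding outward from the peak — single-peaked.
Type 2 (peak Pham at position 3): ranking walks positions 3-4-2-1, expanding outward from the peak — single-peaked.
Type 3 (peak Gupta at position 2): ranking walks positions 2-1-3-4, expanding outward from the peak — single-peaked.
Type 4 (peak Pham at position 3): ranking walks positions 3-2-4-1, expanding outward from the peak — single-peaked.
Type 5 (peak Gupta at position 2): ranking walks positions 2-3-1-4, expanding outward from the peak — single-peaked.
Every ranking is single-peaked on this axis.

yes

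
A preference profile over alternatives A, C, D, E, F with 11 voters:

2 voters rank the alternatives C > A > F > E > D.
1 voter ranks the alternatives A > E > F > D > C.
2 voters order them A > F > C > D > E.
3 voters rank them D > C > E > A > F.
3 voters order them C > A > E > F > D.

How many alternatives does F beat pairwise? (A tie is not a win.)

1

F against each rival (11 voters):
F–A: A 11–0.
F vs C: F preferred on 1+2 = 3 ballots; C wins 8–3.
F vs D: F is ranked higher on 2+1+2+3 = 8 ballots, D on 3. F wins 8–3.
F vs E: E wins 7–4.
F beats D; loses to A, C, E — 1 pairwise win.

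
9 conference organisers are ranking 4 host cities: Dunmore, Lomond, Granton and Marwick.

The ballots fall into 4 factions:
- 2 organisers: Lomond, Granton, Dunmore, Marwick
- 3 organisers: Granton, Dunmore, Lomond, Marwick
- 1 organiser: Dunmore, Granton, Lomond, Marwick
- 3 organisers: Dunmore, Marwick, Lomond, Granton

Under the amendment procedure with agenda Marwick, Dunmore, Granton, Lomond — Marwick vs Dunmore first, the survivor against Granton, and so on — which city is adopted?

Round 1: Marwick vs Dunmore — 0–9, Dunmore advances.
Round 2: Dunmore vs Granton — 4–5, Granton advances.
Round 3: Granton vs Lomond — 4–5, Lomond advances.
Lomond survives the agenda.

Lomond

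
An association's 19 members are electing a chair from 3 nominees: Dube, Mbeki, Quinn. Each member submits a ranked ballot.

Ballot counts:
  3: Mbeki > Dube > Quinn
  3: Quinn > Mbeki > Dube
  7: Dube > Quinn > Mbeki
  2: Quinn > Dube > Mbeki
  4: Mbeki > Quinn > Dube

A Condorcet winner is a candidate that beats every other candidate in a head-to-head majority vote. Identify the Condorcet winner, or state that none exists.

Pairwise majorities:
Dube–Mbeki: Mbeki 10–9.
Dube vs Quinn: 10 to 9, Dube.
Mbeki vs Quinn: 7 to 12, Quinn.
No candidate is unbeaten: Dube loses to Mbeki; Mbeki loses to Quinn; Quinn loses to Dube. In particular Dube beats Quinn beats Mbeki beats Dube is a majority cycle — no Condorcet winner exists.

none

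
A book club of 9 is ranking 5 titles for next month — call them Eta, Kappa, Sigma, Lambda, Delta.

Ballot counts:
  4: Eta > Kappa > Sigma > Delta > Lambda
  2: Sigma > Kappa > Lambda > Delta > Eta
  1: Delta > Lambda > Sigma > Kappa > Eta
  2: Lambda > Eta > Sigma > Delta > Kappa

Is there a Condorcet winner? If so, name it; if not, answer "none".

Head-to-head results (9 members):
Eta vs Kappa: Eta wins 6–3.
Eta vs Sigma: Eta, 6–3.
Eta vs Lambda: 4 for Eta, 5 for Lambda — Lambda by 5–4.
Eta–Delta: Eta 6–3.
Kappa vs Sigma: Sigma, 5–4.
Kappa vs Lambda: 4+2 = 6 for Kappa, 3 for Lambda — Kappa by 6–3.
Kappa vs Delta: 6 to 3, Kappa.
Sigma vs Lambda: 6 to 3, Sigma.
Sigma vs Delta: 8 to 1, Sigma.
Lambda vs Delta: Lambda preferred on 2+2 = 4 ballots; Delta wins 5–4.
Every book loses at least once (Eta loses to Lambda; Kappa loses to Eta; Sigma loses to Eta; Lambda loses to Kappa; Delta loses to Eta). The majority relation contains the cycle Eta > Kappa > Lambda > Eta, so there is no Condorcet winner.

none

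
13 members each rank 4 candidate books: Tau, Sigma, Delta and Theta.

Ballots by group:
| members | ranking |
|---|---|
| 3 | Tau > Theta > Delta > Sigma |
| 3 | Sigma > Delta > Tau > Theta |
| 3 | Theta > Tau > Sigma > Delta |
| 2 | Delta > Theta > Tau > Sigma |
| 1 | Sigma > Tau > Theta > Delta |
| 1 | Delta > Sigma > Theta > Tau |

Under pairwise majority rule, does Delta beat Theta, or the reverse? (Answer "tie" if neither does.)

Theta

Ballots ranking Delta above Theta: 3 + 2 + 1 = 6.
Ballots ranking Theta above Delta: 13 − 6 = 7.
Theta wins the head-to-head 7–6.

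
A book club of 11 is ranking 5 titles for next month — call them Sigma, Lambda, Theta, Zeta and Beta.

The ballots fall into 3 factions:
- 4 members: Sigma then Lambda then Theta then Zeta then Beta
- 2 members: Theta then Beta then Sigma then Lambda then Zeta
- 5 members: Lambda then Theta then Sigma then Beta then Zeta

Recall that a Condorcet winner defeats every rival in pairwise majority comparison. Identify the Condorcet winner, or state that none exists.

Head-to-head results (11 members):
Sigma vs Lambda: Sigma, 6–5.
Sigma vs Theta: 4 for Sigma, 7 for Theta — Theta by 7–4.
Sigma–Zeta: Sigma 11–0.
Sigma vs Beta: 9 to 2, Sigma.
Lambda vs Theta: Lambda wins 9–2.
Lambda–Zeta: Lambda 11–0.
Lambda vs Beta: Lambda is ranked higher on 4+5 = 9 ballots, Beta on 2. Lambda wins 9–2.
Theta vs Zeta: Theta preferred on 4+2+5 = 11 ballots; Theta wins 11–0.
Theta vs Beta: Theta, 11–0.
Zeta vs Beta: Beta, 7–4.
Each book drops at least one matchup (Sigma loses to Theta; Lambda loses to Sigma; Theta loses to Lambda; Zeta loses to Sigma; Beta loses to Sigma); the cycle Sigma → Lambda → Theta → Sigma rules out a Condorcet winner.

none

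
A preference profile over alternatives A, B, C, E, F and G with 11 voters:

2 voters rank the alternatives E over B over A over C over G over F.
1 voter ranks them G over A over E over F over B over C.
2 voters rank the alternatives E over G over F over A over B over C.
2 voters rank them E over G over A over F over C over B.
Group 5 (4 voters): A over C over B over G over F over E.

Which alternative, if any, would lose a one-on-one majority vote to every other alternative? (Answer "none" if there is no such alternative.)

Head-to-head results (11 voters):
A vs B: 9 to 2, A.
A–C: A 11–0.
A vs E: 5 to 6, E.
A vs F: 9 to 2, A.
A vs G: A is ranked higher on 2+4 = 6 ballots, G on 5. A wins 6–5.
B–C: C 6–5.
B–E: E 7–4.
B vs F: B is ranked higher on 2+4 = 6 ballots, F on 5. B wins 6–5.
B vs G: B wins 6–5.
C vs E: 4 to 7, E.
C vs F: 6 to 5, C.
C vs G: 2+4 = 6 for C, 5 for G — C by 6–5.
E vs F: E preferred on 2+1+2+2 = 7 ballots; E wins 7–4.
E–G: E 6–5.
F vs G: 0 for F, 11 for G — G by 11–0.
F is beaten in every head-to-head and is the Condorcet loser.

F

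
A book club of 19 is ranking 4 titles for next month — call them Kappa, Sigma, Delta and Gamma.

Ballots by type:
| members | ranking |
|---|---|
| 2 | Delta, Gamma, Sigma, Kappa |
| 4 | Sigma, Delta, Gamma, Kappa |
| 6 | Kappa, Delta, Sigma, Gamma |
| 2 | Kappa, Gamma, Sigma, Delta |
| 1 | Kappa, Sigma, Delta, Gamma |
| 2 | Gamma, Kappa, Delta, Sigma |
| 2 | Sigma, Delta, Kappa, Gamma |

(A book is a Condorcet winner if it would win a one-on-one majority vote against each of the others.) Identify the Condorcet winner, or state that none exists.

Check each pair by majority over 19 ballots:
Kappa vs Sigma: Kappa is ranked higher on 6+2+1+2 = 11 ballots, Sigma on 8. Kappa wins 11–8.
Kappa vs Delta: Kappa preferred on 6+2+1+2 = 11 ballots; Kappa wins 11–8.
Kappa vs Gamma: 11 to 8, Kappa.
Sigma vs Delta: 4+2+1+2 = 9 for Sigma, 10 for Delta — Delta by 10–9.
Sigma vs Gamma: Sigma is ranked higher on 4+6+1+2 = 13 ballots, Gamma on 6. Sigma wins 13–6.
Delta vs Gamma: 15 to 4, Delta.
Kappa beats each of Sigma, Delta, Gamma — Kappa is the Condorcet winner.

Kappa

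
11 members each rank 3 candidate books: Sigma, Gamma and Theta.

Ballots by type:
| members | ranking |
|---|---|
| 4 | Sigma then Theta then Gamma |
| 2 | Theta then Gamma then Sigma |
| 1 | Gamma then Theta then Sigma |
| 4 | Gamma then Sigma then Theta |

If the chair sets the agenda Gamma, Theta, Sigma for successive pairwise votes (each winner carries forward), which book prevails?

Round 1: Gamma vs Theta — 5–6, Theta advances.
Round 2: Theta vs Sigma — 3–8, Sigma advances.
The agenda winner is Sigma.

Sigma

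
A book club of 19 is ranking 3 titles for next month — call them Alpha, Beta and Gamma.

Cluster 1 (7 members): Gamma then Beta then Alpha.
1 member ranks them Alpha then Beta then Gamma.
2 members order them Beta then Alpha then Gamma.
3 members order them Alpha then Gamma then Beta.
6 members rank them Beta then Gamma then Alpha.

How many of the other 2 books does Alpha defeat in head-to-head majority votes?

0

Alpha against each rival (19 members):
Alpha vs Beta: 4 to 15, Beta.
Alpha vs Gamma: Gamma, 13–6.
Alpha beats no one; loses to Beta, Gamma — 0 pairwise wins.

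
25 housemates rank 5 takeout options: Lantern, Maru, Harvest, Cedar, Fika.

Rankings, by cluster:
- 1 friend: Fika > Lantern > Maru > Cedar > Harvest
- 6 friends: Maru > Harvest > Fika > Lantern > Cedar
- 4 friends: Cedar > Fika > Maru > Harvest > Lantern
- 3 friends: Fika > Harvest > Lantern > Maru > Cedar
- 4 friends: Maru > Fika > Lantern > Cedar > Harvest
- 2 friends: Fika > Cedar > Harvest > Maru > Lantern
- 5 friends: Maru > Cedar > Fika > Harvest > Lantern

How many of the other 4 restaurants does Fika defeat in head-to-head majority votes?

3

Fika against each rival (25 friends):
Fika vs Lantern: Fika, 25–0.
Fika vs Maru: Maru wins 15–10.
Fika–Harvest: Fika 19–6.
Fika vs Cedar: Fika preferred on 1+6+3+4+2 = 16 ballots; Fika wins 16–9.
Fika beats Lantern, Harvest, Cedar; loses to Maru — 3 pairwise wins.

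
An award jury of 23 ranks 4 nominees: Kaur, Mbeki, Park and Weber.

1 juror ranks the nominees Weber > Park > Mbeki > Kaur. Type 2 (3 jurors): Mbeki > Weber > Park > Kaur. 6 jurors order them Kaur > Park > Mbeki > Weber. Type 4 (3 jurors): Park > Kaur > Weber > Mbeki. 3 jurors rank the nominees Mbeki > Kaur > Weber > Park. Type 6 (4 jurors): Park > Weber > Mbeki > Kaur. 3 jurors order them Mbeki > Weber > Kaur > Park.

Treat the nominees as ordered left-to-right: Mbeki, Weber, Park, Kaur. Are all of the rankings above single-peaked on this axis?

no

Axis positions: Mbeki=1, Weber=2, Park=3, Kaur=4.
Type 1 (peak Weber at position 2): ranking walks positions 2-3-1-4, expanding outward from the peak — single-peaked.
Type 2 (peak Mbeki at position 1): ranking walks positions 1-2-3-4, expanding outward from the peak — single-peaked.
Type 3: ranking walks positions 4-3-1-2; Mbeki is ranked above Weber even though Weber lies between Mbeki and the peak Kaur on the axis — preferences dip and rise again. Not single-peaked.
Type 4 (peak Park at position 3): ranking walks positions 3-4-2-1, expanding outward from the peak — single-peaked.
Type 5: ranking walks positions 1-4-2-3; Kaur is ranked above Weber even though Weber lies between Kaur and the peak Mbeki on the axis — preferences dip and rise again. Not single-peaked.
Type 6 (peak Park at position 3): ranking walks positions 3-2-1-4, expanding outward from the peak — single-peaked.
Type 7: ranking walks positions 1-2-4-3; Kaur is ranked above Park even though Park lies between Kaur and the peak Mbeki on the axis — preferences dip and rise again. Not single-peaked.
Type 3 violates single-peakedness, so the profile is not single-peaked on this axis.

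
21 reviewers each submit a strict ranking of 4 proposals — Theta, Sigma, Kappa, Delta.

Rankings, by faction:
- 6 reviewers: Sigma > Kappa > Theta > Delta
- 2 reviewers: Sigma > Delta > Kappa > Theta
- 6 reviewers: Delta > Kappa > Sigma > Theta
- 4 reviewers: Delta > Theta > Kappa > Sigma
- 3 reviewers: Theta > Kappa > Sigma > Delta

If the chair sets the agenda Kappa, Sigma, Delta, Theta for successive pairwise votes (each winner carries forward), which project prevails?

Round 1: Kappa vs Sigma — 13–8, Kappa advances.
Round 2: Kappa vs Delta — 9–12, Delta advances.
Round 3: Delta vs Theta — 12–9, Delta advances.
The agenda winner is Delta.

Delta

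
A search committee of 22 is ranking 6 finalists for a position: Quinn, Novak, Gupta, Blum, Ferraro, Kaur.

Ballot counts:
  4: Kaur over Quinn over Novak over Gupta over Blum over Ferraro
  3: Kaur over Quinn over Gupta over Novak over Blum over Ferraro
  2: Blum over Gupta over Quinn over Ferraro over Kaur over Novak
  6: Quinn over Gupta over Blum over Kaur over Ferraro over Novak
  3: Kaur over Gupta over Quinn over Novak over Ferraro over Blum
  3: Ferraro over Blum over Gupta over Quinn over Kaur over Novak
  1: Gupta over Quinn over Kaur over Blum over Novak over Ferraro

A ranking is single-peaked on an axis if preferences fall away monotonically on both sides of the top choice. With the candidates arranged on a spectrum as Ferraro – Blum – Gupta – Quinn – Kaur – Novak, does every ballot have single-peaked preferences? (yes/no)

no

Axis positions: Ferraro=1, Blum=2, Gupta=3, Quinn=4, Kaur=5, Novak=6.
Cluster 1 (peak Kaur at position 5): ranking walks positions 5-4-6-3-2-1, expanding outward from the peak — single-peaked.
Cluster 2 (peak Kaur at position 5): ranking walks positions 5-4-3-6-2-1, expanding outward from the peak — single-peaked.
Cluster 3 (peak Blum at position 2): ranking walks positions 2-3-4-1-5-6, expanding outward from the peak — single-peaked.
Cluster 4 (peak Quinn at position 4): ranking walks positions 4-3-2-5-1-6, expanding outward from the peak — single-peaked.
Cluster 5: ranking walks positions 5-3-4-6-1-2; Gupta is ranked above Quinn even though Quinn lies between Gupta and the peak Kaur on the axis — preferences dip and rise again. Not single-peaked.
Cluster 6 (peak Ferraro at position 1): ranking walks positions 1-2-3-4-5-6, expanding outward from the peak — single-peaked.
Cluster 7 (peak Gupta at position 3): ranking walks positions 3-4-5-2-6-1, expanding outward from the peak — single-peaked.
Cluster 5 violates single-peakedness, so the profile is not single-peaked on this axis.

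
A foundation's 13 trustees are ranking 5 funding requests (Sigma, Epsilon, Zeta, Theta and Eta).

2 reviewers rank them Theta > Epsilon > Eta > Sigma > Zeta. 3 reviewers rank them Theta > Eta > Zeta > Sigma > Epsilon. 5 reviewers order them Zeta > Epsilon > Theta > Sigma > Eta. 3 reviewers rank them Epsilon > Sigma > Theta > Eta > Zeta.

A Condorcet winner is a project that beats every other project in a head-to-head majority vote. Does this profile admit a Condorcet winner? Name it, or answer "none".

Check each pair by majority over 13 ballots:
Sigma vs Epsilon: 3 to 10, Epsilon.
Sigma vs Zeta: 5 to 8, Zeta.
Sigma vs Theta: Theta wins 10–3.
Sigma vs Eta: Sigma wins 8–5.
Epsilon vs Zeta: Epsilon is ranked higher on 2+3 = 5 ballots, Zeta on 8. Zeta wins 8–5.
Epsilon vs Theta: Epsilon, 8–5.
Epsilon–Eta: Epsilon 10–3.
Zeta vs Theta: 5 for Zeta, 8 for Theta — Theta by 8–5.
Zeta–Eta: Eta 8–5.
Theta vs Eta: 13 to 0, Theta.
Every project loses at least once (Sigma loses to Epsilon; Epsilon loses to Zeta; Zeta loses to Theta; Theta loses to Epsilon; Eta loses to Sigma). The majority relation contains the cycle Sigma → Eta → Zeta → Sigma, so there is no Condorcet winner.

none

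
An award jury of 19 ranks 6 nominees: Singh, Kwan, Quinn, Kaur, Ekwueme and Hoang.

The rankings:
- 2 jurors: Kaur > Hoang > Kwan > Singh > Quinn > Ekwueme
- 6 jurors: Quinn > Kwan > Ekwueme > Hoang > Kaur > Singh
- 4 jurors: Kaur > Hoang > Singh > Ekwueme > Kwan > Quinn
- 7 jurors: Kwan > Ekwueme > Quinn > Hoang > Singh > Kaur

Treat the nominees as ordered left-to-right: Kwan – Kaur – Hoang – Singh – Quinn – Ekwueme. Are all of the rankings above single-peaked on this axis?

Axis positions: Kwan=1, Kaur=2, Hoang=3, Singh=4, Quinn=5, Ekwueme=6.
Bloc 1 (peak Kaur at position 2): ranking walks positions 2-3-1-4-5-6, expanding outward from the peak — single-peaked.
Bloc 2: ranking walks positions 5-1-6-3-2-4; Kwan is ranked above Singh even though Singh lies between Kwan and the peak Quinn on the axis — preferences dip and rise again. Not single-peaked.
Bloc 3: ranking walks positions 2-3-4-6-1-5; Ekwueme is ranked above Quinn even though Quinn lies between Ekwueme and the peak Kaur on the axis — preferences dip and rise again. Not single-peaked.
Bloc 4: ranking walks positions 1-6-5-3-4-2; Ekwueme is ranked above Kaur even though Kaur lies between Ekwueme and the peak Kwan on the axis — preferences dip and rise again. Not single-peaked.
Bloc 2 violates single-peakedness, so the profile is not single-peaked on this axis.

no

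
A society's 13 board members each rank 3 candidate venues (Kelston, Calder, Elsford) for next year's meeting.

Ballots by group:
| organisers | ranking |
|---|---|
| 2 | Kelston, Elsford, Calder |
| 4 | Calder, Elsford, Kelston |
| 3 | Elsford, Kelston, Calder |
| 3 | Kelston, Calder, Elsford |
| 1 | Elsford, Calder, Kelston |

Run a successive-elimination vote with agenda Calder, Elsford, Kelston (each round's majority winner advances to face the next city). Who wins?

Kelston

Round 1: Calder vs Elsford — 7–6, Calder advances.
Round 2: Calder vs Kelston — 5–8, Kelston advances.
Kelston survives the agenda.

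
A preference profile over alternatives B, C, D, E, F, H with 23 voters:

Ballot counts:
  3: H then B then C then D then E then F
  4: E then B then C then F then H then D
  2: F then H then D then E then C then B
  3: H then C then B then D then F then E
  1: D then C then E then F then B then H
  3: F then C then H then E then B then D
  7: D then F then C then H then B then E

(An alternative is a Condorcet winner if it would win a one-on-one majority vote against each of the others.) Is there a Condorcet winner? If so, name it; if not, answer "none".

Check each pair by majority over 23 ballots:
B vs C: 7 to 16, C.
B vs D: B wins 13–10.
B vs E: B, 13–10.
B vs F: 3+4+3 = 10 for B, 13 for F — F by 13–10.
B vs H: B preferred on 4+1 = 5 ballots; H wins 18–5.
C–D: C 13–10.
C vs E: C wins 17–6.
C–F: F 12–11.
C–H: C 15–8.
D vs E: D, 16–7.
D–F: D 14–9.
D vs H: 1+7 = 8 for D, 15 for H — H by 15–8.
E vs F: 8 to 15, F.
E vs H: H, 18–5.
F vs H: 17 to 6, F.
Each alternative drops at least one matchup (B loses to C; C loses to F; D loses to B; E loses to B; F loses to D; H loses to C); the cycle B > D > F > B rules out a Condorcet winner.

none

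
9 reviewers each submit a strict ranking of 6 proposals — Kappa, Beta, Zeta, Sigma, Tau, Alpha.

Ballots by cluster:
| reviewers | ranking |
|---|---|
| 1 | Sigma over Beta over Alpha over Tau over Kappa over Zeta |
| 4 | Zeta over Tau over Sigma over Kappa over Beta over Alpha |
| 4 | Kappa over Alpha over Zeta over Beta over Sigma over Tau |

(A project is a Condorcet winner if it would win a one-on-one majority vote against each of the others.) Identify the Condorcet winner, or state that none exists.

Check each pair by majority over 9 ballots:
Kappa vs Beta: 8 to 1, Kappa.
Kappa vs Zeta: 1+4 = 5 for Kappa, 4 for Zeta — Kappa by 5–4.
Kappa vs Sigma: 4 for Kappa, 5 for Sigma — Sigma by 5–4.
Kappa vs Tau: Kappa preferred on 4 ballots; Tau wins 5–4.
Kappa vs Alpha: 4+4 = 8 for Kappa, 1 for Alpha — Kappa by 8–1.
Beta vs Zeta: 1 to 8, Zeta.
Beta vs Sigma: Beta preferred on 4 ballots; Sigma wins 5–4.
Beta vs Tau: Beta is ranked higher on 1+4 = 5 ballots, Tau on 4. Beta wins 5–4.
Beta vs Alpha: Beta is ranked higher on 1+4 = 5 ballots, Alpha on 4. Beta wins 5–4.
Zeta vs Sigma: Zeta is ranked higher on 4+4 = 8 ballots, Sigma on 1. Zeta wins 8–1.
Zeta vs Tau: Zeta is ranked higher on 4+4 = 8 ballots, Tau on 1. Zeta wins 8–1.
Zeta vs Alpha: 4 for Zeta, 5 for Alpha — Alpha by 5–4.
Sigma vs Tau: 5 to 4, Sigma.
Sigma vs Alpha: 1+4 = 5 for Sigma, 4 for Alpha — Sigma by 5–4.
Tau vs Alpha: Tau is ranked higher on 4 ballots, Alpha on 5. Alpha wins 5–4.
No project is unbeaten: Kappa loses to Sigma; Beta loses to Kappa; Zeta loses to Kappa; Sigma loses to Zeta; Tau loses to Beta; Alpha loses to Kappa. In particular Kappa > Beta > Tau > Kappa is a majority cycle — no Condorcet winner exists.

none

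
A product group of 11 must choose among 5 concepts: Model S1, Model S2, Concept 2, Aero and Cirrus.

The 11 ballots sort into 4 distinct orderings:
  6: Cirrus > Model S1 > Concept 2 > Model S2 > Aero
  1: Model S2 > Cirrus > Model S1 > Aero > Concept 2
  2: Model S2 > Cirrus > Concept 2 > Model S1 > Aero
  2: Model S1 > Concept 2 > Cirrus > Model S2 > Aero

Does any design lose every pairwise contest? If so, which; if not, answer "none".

Pairwise majorities:
Model S1 vs Model S2: Model S1 wins 8–3.
Model S1 vs Concept 2: 6+1+2 = 9 for Model S1, 2 for Concept 2 — Model S1 by 9–2.
Model S1 vs Aero: Model S1 preferred on 6+1+2+2 = 11 ballots; Model S1 wins 11–0.
Model S1 vs Cirrus: Cirrus, 9–2.
Model S2 vs Concept 2: 3 to 8, Concept 2.
Model S2 vs Aero: 6+1+2+2 = 11 for Model S2, 0 for Aero — Model S2 by 11–0.
Model S2 vs Cirrus: Cirrus wins 8–3.
Concept 2 vs Aero: Concept 2 wins 10–1.
Concept 2 vs Cirrus: Cirrus, 9–2.
Aero vs Cirrus: Cirrus, 11–0.
Aero is beaten in every head-to-head and is the Condorcet loser.

Aero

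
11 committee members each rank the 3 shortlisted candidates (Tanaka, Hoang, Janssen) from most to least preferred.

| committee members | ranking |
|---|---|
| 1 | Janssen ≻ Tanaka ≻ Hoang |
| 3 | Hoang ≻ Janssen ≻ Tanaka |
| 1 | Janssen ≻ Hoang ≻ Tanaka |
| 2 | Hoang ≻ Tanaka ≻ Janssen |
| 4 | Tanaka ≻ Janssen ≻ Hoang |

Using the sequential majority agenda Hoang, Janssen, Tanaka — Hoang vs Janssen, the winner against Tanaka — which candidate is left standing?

Tanaka

Round 1: Hoang vs Janssen — 5–6, Janssen advances.
Round 2: Janssen vs Tanaka — 5–6, Tanaka advances.
Tanaka survives the agenda.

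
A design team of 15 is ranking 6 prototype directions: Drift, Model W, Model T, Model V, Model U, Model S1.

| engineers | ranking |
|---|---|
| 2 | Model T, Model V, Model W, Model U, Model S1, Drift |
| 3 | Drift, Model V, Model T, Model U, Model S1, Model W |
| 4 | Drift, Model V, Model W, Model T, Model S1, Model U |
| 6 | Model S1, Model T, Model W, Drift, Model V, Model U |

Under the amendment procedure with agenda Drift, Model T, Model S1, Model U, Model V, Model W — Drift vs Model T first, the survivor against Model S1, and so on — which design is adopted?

Model T

Round 1: Drift vs Model T — 7–8, Model T advances.
Round 2: Model T vs Model S1 — 9–6, Model T advances.
Round 3: Model T vs Model U — 15–0, Model T advances.
Round 4: Model T vs Model V — 8–7, Model T advances.
Round 5: Model T vs Model W — 11–4, Model T advances.
The agenda winner is Model T.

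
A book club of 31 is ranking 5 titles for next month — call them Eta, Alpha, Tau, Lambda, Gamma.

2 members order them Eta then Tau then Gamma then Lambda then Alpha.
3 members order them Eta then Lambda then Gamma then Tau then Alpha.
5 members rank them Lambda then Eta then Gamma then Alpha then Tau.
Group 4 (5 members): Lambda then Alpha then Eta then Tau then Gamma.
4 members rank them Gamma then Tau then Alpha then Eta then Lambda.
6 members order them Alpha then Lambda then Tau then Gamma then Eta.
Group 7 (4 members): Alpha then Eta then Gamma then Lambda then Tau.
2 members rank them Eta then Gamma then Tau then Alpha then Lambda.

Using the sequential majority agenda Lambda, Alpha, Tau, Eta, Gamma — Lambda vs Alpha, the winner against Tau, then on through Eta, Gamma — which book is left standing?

Round 1: Lambda vs Alpha — 15–16, Alpha advances.
Round 2: Alpha vs Tau — 20–11, Alpha advances.
Round 3: Alpha vs Eta — 19–12, Alpha advances.
Round 4: Alpha vs Gamma — 15–16, Gamma advances.
Gamma survives the agenda.

Gamma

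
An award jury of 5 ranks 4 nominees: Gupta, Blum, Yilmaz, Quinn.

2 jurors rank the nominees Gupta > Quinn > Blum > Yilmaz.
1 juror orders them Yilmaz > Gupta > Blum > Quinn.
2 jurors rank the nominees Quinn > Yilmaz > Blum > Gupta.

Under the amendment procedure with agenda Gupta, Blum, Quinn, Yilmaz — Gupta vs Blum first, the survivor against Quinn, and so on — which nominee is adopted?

Yilmaz

Round 1: Gupta vs Blum — 3–2, Gupta advances.
Round 2: Gupta vs Quinn — 3–2, Gupta advances.
Round 3: Gupta vs Yilmaz — 2–3, Yilmaz advances.
The agenda winner is Yilmaz.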